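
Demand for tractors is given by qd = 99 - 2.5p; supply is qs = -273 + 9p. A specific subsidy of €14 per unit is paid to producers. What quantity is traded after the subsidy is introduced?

q' = 1047/23

Pre-subsidy: 99 - 2.5p = -273 + 9p gives p* = 744/23, q* = 417/23.
With the subsidy, sellers receive ps = pb + 14 for each unit, where pb is the price buyers pay.
Supply in terms of pb becomes qs = -273 + 9(pb + 14) = -147 + 9pb. Setting this equal to demand: 99 - 2.5pb = -147 + 9pb, so pb = 492/23.
Sellers receive ps = 492/23 + 14 = 814/23; q' = 99 − 2.5·(492/23) = 1047/23.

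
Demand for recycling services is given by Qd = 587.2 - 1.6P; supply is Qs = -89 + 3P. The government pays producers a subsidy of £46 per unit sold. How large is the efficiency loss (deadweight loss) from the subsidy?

Pre-subsidy: 587.2 - 1.6P = -89 + 3P gives P* = 147, Q* = 352.
With the subsidy, sellers receive Ps = Pb + 46 for each unit, where Pb is the price buyers pay.
Supply in terms of Pb becomes Qs = -89 + 3(Pb + 46) = 49 + 3Pb. Setting this equal to demand: 587.2 - 1.6Pb = 49 + 3Pb, so Pb = 117.
Sellers receive Ps = 117 + 46 = 163; Q' = 587.2 − 1.6·117 = 400.
The subsidy expands output by 400 − 352 = 48 past the efficient level; on those units the gap between marginal cost and willingness to pay runs from 0 up to 46.
DWL = ½ × 46 × 48 = 1104.

Deadweight loss = £1104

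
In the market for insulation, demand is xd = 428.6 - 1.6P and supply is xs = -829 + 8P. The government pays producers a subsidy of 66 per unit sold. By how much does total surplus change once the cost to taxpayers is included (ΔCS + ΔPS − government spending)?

Pre-subsidy: 428.6 - 1.6P = -829 + 8P gives P* = 131, x* = 219.
With the subsidy, sellers receive Ps = Pb + 66 for each unit, where Pb is the price buyers pay.
Supply in terms of Pb becomes xs = -829 + 8(Pb + 66) = -301 + 8Pb. Setting this equal to demand: 428.6 - 1.6Pb = -301 + 8Pb, so Pb = 76.
Sellers receive Ps = 76 + 66 = 142; x' = 428.6 − 1.6·76 = 307.
ΔCS = ½(219 + 307)(131 − 76) = 14465; ΔPS = ½(219 + 307)(142 − 131) = 2893.
Government spending = 66 × 307 = 20262.
Net change = 14465 + 2893 − 20262 = -2904. The loss equals the DWL triangle ½·66·88.

Net change in total surplus = -2904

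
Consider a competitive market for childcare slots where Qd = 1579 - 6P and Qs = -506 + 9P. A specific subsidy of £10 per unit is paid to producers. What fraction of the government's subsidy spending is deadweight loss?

Pre-subsidy: 1579 - 6P = -506 + 9P gives P* = 139, Q* = 745.
With the subsidy, sellers receive Ps = Pb + 10 for each unit, where Pb is the price buyers pay.
Supply in terms of Pb becomes Qs = -506 + 9(Pb + 10) = -416 + 9Pb. Setting this equal to demand: 1579 - 6Pb = -416 + 9Pb, so Pb = 133.
Sellers receive Ps = 133 + 10 = 143; Q' = 1579 − 6·133 = 781.
ΔCS = ½(745 + 781)(139 − 133) = 4578; ΔPS = ½(745 + 781)(143 − 139) = 3052.
Government spending = 10 × 781 = 7810.
DWL = ½ × 10 × (781 − 745) = 180; fraction = 180 / 7810 = 18/781.

DWL / government spending = 18/781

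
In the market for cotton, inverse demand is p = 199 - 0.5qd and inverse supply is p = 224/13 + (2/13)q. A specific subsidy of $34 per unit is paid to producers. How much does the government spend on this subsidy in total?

Pre-subsidy: 199 - 0.5q = 224/13 + (2/13)q gives q* = 278 and p* = 60.
With the subsidy, sellers receive ps = pb + 34 for each unit, where pb is the price buyers pay.
On the curves, pb = 199 - 0.5q and ps = 224/13 + (2/13)q; the wedge ps − pb = 34 gives 224/13 + (2/13)q − (199 - 0.5q) = 34, so q' = 330.
Then pb = 199 − 0.5·330 = 34 and ps = 224/13 + (2/13)·330 = 68.
Government outlay = subsidy × quantity = 34 × 330 = 11220.

Government cost = $11220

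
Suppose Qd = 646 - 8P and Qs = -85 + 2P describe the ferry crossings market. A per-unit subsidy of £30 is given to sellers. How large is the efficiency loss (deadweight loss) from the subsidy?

Pre-subsidy: 646 - 8P = -85 + 2P gives P* = 73.1, Q* = 61.2.
With the subsidy, sellers receive Ps = Pb + 30 for each unit, where Pb is the price buyers pay.
Supply in terms of Pb becomes Qs = -85 + 2(Pb + 30) = -25 + 2Pb. Setting this equal to demand: 646 - 8Pb = -25 + 2Pb, so Pb = 67.1.
Sellers receive Ps = 67.1 + 30 = 97.1; Q' = 646 − 8·67.1 = 109.2.
The subsidy expands output by 109.2 − 61.2 = 48 past the efficient level; on those units the gap between marginal cost and willingness to pay runs from 0 up to 30.
DWL = ½ × 30 × 48 = 720.

Deadweight loss = £720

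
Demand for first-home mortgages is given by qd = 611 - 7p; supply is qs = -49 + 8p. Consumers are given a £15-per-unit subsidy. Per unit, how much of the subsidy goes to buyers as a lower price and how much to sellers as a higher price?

Buyers gain £8 per unit; sellers gain £7 per unit

Pre-subsidy: 611 - 7p = -49 + 8p gives p* = 44, q* = 303.
With the rebate, buyers effectively pay pb = ps − 15, where ps is the price sellers receive.
Demand in terms of ps becomes qd = 611 − 7(ps − 15) = 716 - 7ps. Setting this equal to supply: 716 - 7ps = -49 + 8ps, so ps = 51.
Buyers pay pb = 51 − 15 = 36; q' = -49 + 8·51 = 359.
Buyers' price falls by p* − pb = 44 − 36 = 8; sellers' price rises by ps − p* = 51 − 44 = 7.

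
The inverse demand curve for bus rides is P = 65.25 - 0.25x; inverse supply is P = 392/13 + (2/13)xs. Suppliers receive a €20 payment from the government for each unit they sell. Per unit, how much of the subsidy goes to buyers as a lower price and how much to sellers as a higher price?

Buyers gain 260/21 per unit; sellers gain 160/21 per unit

Pre-subsidy: 65.25 - 0.25x = 392/13 + (2/13)x gives x* = 1825/21 and P* = 914/21.
With the subsidy, sellers receive Ps = Pb + 20 for each unit, where Pb is the price buyers pay.
On the curves, Pb = 65.25 - 0.25x and Ps = 392/13 + (2/13)x; the wedge Ps − Pb = 20 gives 392/13 + (2/13)x − (65.25 - 0.25x) = 20, so x' = 955/7.
Then Pb = 65.25 − 0.25·(955/7) = 218/7 and Ps = 392/13 + (2/13)·(955/7) = 358/7.
Buyers' price falls by P* − Pb = 914/21 − 218/7 = 260/21; sellers' price rises by Ps − P* = 358/7 − 914/21 = 160/21.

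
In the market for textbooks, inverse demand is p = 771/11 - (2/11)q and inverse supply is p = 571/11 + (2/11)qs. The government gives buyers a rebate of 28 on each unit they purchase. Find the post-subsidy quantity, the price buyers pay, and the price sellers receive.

Pre-subsidy: 771/11 - (2/11)q = 571/11 + (2/11)q gives q* = 50 and p* = 61.
With the rebate, buyers effectively pay pb = ps − 28, where ps is the price sellers receive.
On the curves, pb = 771/11 - (2/11)q and ps = 571/11 + (2/11)q; the wedge ps − pb = 28 gives 571/11 + (2/11)q − (771/11 - (2/11)q) = 28, so q' = 127.
Then pb = 771/11 − (2/11)·127 = 47 and ps = 571/11 + (2/11)·127 = 75.

q' = 127; buyers pay 47; sellers receive 75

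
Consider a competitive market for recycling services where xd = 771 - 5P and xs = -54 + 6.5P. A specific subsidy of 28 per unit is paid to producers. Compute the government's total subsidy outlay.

Pre-subsidy: 771 - 5P = -54 + 6.5P gives P* = 1650/23, x* = 9483/23.
With the subsidy, sellers receive Ps = Pb + 28 for each unit, where Pb is the price buyers pay.
Supply in terms of Pb becomes xs = -54 + 6.5(Pb + 28) = 128 + 6.5Pb. Setting this equal to demand: 771 - 5Pb = 128 + 6.5Pb, so Pb = 1286/23.
Sellers receive Ps = 1286/23 + 28 = 1930/23; x' = 771 − 5·(1286/23) = 11303/23.
Government outlay = subsidy × quantity = 28 × 11303/23 = 316484/23.

Government cost = 316484/23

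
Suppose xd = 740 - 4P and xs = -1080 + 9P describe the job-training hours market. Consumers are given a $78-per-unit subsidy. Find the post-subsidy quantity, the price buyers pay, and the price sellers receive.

x' = 396; buyers pay $86; sellers receive $164

Pre-subsidy: 740 - 4P = -1080 + 9P gives P* = 140, x* = 180.
With the rebate, buyers effectively pay Pb = Ps − 78, where Ps is the price sellers receive.
Demand in terms of Ps becomes xd = 740 − 4(Ps − 78) = 1052 - 4Ps. Setting this equal to supply: 1052 - 4Ps = -1080 + 9Ps, so Ps = 164.
Buyers pay Pb = 164 − 78 = 86; x' = -1080 + 9·164 = 396.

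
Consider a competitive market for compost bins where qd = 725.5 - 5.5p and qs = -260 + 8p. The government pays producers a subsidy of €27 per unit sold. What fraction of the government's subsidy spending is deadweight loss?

Pre-subsidy: 725.5 - 5.5p = -260 + 8p gives p* = 73, q* = 324.
With the subsidy, sellers receive ps = pb + 27 for each unit, where pb is the price buyers pay.
Supply in terms of pb becomes qs = -260 + 8(pb + 27) = -44 + 8pb. Setting this equal to demand: 725.5 - 5.5pb = -44 + 8pb, so pb = 57.
Sellers receive ps = 57 + 27 = 84; q' = 725.5 − 5.5·57 = 412.
ΔCS = ½(324 + 412)(73 − 57) = 5888; ΔPS = ½(324 + 412)(84 − 73) = 4048.
Government spending = 27 × 412 = 11124.
DWL = ½ × 27 × (412 − 324) = 1188; fraction = 1188 / 11124 = 11/103.

DWL / government spending = 11/103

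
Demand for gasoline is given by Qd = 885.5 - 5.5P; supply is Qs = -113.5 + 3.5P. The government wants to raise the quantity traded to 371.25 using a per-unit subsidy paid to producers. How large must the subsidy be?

Required subsidy s = 45 per unit

At Q = 371.25, invert demand for the buyer price: Pb = (885.5 − 371.25)/5.5 = 93.5; invert supply for the seller price: Ps = (371.25 − (-113.5))/3.5 = 138.5.
The subsidy must fill the gap: s = Ps − Pb = 138.5 − 93.5 = 45.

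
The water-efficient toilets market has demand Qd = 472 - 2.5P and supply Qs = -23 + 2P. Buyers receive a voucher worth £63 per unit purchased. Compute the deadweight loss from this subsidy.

Pre-subsidy: 472 - 2.5P = -23 + 2P gives P* = 110, Q* = 197.
With the rebate, buyers effectively pay Pb = Ps − 63, where Ps is the price sellers receive.
Demand in terms of Ps becomes Qd = 472 − 2.5(Ps − 63) = 629.5 - 2.5Ps. Setting this equal to supply: 629.5 - 2.5Ps = -23 + 2Ps, so Ps = 145.
Buyers pay Pb = 145 − 63 = 82; Q' = -23 + 2·145 = 267.
The subsidy expands output by 267 − 197 = 70 past the efficient level; on those units the gap between marginal cost and willingness to pay runs from 0 up to 63.
DWL = ½ × 63 × 70 = 2205.

Deadweight loss = £2205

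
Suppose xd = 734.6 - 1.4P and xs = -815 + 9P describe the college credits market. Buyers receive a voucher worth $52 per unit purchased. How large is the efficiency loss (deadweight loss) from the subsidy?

Deadweight loss = $1638

Pre-subsidy: 734.6 - 1.4P = -815 + 9P gives P* = 149, x* = 526.
With the rebate, buyers effectively pay Pb = Ps − 52, where Ps is the price sellers receive.
Demand in terms of Ps becomes xd = 734.6 − 1.4(Ps − 52) = 807.4 - 1.4Ps. Setting this equal to supply: 807.4 - 1.4Ps = -815 + 9Ps, so Ps = 156.
Buyers pay Pb = 156 − 52 = 104; x' = -815 + 9·156 = 589.
The subsidy expands output by 589 − 526 = 63 past the efficient level; on those units the gap between marginal cost and willingness to pay runs from 0 up to 52.
DWL = ½ × 52 × 63 = 1638.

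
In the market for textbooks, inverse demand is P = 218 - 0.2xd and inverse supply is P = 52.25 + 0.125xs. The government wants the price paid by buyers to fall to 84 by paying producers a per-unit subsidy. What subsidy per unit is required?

Required subsidy s = 52 per unit

At a buyer price of 84, quantity demanded is 1090 − 5·84 = 670.
Sellers supply 670 only when they receive Ps = 52.25 + 0.125·670 = 136.
s = Ps − Pb = 136 − 84 = 52.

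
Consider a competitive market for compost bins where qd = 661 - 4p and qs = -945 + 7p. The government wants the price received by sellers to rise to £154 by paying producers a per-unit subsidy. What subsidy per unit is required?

At a seller price of 154, quantity supplied is -945 + 7·154 = 133.
Buyers absorb 133 only when they pay pb with 661 − 4·pb = 133, i.e. pb = 132.
s = ps − pb = 154 − 132 = 22.

Required subsidy s = £22 per unit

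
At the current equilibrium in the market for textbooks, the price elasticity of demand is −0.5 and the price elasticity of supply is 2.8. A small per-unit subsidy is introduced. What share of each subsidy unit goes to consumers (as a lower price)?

Consumer share = 28/33

For a small subsidy around the equilibrium, the benefit split depends on the relative slopes, which at a point are proportional to the elasticities.
Buyer share = εs/(εs + |εd|) = 2.8/(2.8 + 0.5) = 28/33; seller share = |εd|/(εs + |εd|) = 5/33.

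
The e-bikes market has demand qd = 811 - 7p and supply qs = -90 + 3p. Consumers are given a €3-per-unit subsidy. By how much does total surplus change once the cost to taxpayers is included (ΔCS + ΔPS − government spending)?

Net change in total surplus = -€9.45

Pre-subsidy: 811 - 7p = -90 + 3p gives p* = 90.1, q* = 180.3.
With the rebate, buyers effectively pay pb = ps − 3, where ps is the price sellers receive.
Demand in terms of ps becomes qd = 811 − 7(ps − 3) = 832 - 7ps. Setting this equal to supply: 832 - 7ps = -90 + 3ps, so ps = 92.2.
Buyers pay pb = 92.2 − 3 = 89.2; q' = -90 + 3·92.2 = 186.6.
ΔCS = ½(180.3 + 186.6)(90.1 − 89.2) = 165.105; ΔPS = ½(180.3 + 186.6)(92.2 − 90.1) = 385.245.
Government spending = 3 × 186.6 = 559.8.
Net change = 165.105 + 385.245 − 559.8 = -9.45. The loss equals the DWL triangle ½·3·6.3.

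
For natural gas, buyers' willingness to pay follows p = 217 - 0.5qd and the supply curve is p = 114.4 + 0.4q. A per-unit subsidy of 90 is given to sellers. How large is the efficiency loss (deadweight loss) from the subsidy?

Deadweight loss = 4500

Pre-subsidy: 217 - 0.5q = 114.4 + 0.4q gives q* = 114 and p* = 160.
With the subsidy, sellers receive ps = pb + 90 for each unit, where pb is the price buyers pay.
On the curves, pb = 217 - 0.5q and ps = 114.4 + 0.4q; the wedge ps − pb = 90 gives 114.4 + 0.4q − (217 - 0.5q) = 90, so q' = 214.
Then pb = 217 − 0.5·214 = 110 and ps = 114.4 + 0.4·214 = 200.
The subsidy expands output by 214 − 114 = 100 past the efficient level; on those units the gap between marginal cost and willingness to pay runs from 0 up to 90.
DWL = ½ × 90 × 100 = 4500.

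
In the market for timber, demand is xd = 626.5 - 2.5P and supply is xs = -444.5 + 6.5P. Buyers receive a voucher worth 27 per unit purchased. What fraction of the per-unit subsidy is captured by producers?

Pre-subsidy: 626.5 - 2.5P = -444.5 + 6.5P gives P* = 119, x* = 329.
With the rebate, buyers effectively pay Pb = Ps − 27, where Ps is the price sellers receive.
Demand in terms of Ps becomes xd = 626.5 − 2.5(Ps − 27) = 694 - 2.5Ps. Setting this equal to supply: 694 - 2.5Ps = -444.5 + 6.5Ps, so Ps = 126.5.
Buyers pay Pb = 126.5 − 27 = 99.5; x' = -444.5 + 6.5·126.5 = 377.75.
Buyers' price falls by P* − Pb = 119 − 99.5 = 19.5; sellers' price rises by Ps − P* = 126.5 − 119 = 7.5.
So producers capture 7.5/27 = 5/18 of each unit of subsidy.

Producer share = 5/18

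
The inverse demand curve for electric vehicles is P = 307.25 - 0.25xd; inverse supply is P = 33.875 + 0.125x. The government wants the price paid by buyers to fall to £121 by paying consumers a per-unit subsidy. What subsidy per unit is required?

At a buyer price of 121, quantity demanded is 1229 − 4·121 = 745.
Sellers supply 745 only when they receive Ps = 33.875 + 0.125·745 = 127.
s = Ps − Pb = 127 − 121 = 6.

Required subsidy s = £6 per unit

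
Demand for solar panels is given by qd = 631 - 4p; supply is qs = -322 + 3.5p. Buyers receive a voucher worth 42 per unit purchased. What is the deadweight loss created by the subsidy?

Pre-subsidy: 631 - 4p = -322 + 3.5p gives p* = 1906/15, q* = 1841/15.
With the rebate, buyers effectively pay pb = ps − 42, where ps is the price sellers receive.
Demand in terms of ps becomes qd = 631 − 4(ps − 42) = 799 - 4ps. Setting this equal to supply: 799 - 4ps = -322 + 3.5ps, so ps = 2242/15.
Buyers pay pb = 2242/15 − 42 = 1612/15; q' = -322 + 3.5·(2242/15) = 3017/15.
The subsidy expands output by 3017/15 − 1841/15 = 78.4 past the efficient level; on those units the gap between marginal cost and willingness to pay runs from 0 up to 42.
DWL = ½ × 42 × 78.4 = 1646.4.

Deadweight loss = 1646.4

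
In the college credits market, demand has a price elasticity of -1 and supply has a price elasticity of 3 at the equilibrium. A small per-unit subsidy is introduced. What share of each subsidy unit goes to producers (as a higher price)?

Producer share = 0.25

For a small subsidy around the equilibrium, the benefit split depends on the relative slopes, which at a point are proportional to the elasticities.
Buyer share = εs/(εs + |εd|) = 3/(3 + 1) = 0.75; seller share = |εd|/(εs + |εd|) = 0.25.
So producers capture 0.25 of the subsidy.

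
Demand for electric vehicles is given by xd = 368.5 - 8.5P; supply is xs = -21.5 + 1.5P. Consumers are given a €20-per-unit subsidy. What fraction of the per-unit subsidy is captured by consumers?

Pre-subsidy: 368.5 - 8.5P = -21.5 + 1.5P gives P* = 39, x* = 37.
With the rebate, buyers effectively pay Pb = Ps − 20, where Ps is the price sellers receive.
Demand in terms of Ps becomes xd = 368.5 − 8.5(Ps − 20) = 538.5 - 8.5Ps. Setting this equal to supply: 538.5 - 8.5Ps = -21.5 + 1.5Ps, so Ps = 56.
Buyers pay Pb = 56 − 20 = 36; x' = -21.5 + 1.5·56 = 62.5.
Buyers' price falls by P* − Pb = 39 − 36 = 3; sellers' price rises by Ps − P* = 56 − 39 = 17.
So consumers capture 3/20 = 0.15 of each unit of subsidy.

Consumer share = 0.15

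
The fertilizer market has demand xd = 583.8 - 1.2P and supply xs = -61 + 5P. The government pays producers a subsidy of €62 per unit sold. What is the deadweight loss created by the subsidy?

Deadweight loss = €1860

Pre-subsidy: 583.8 - 1.2P = -61 + 5P gives P* = 104, x* = 459.
With the subsidy, sellers receive Ps = Pb + 62 for each unit, where Pb is the price buyers pay.
Supply in terms of Pb becomes xs = -61 + 5(Pb + 62) = 249 + 5Pb. Setting this equal to demand: 583.8 - 1.2Pb = 249 + 5Pb, so Pb = 54.
Sellers receive Ps = 54 + 62 = 116; x' = 583.8 − 1.2·54 = 519.
The subsidy expands output by 519 − 459 = 60 past the efficient level; on those units the gap between marginal cost and willingness to pay runs from 0 up to 62.
DWL = ½ × 62 × 60 = 1860.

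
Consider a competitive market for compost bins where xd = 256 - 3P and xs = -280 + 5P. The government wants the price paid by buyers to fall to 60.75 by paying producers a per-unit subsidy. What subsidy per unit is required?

Required subsidy s = 10 per unit

At a buyer price of 60.75, quantity demanded is 256 − 3·60.75 = 73.75.
Sellers supply 73.75 only when they receive Ps with -280 + 5·Ps = 73.75, i.e. Ps = 70.75.
s = Ps − Pb = 70.75 − 60.75 = 10.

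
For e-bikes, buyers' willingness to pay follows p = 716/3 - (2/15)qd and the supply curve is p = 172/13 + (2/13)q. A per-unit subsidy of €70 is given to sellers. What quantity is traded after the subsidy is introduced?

q' = 1028.75

Pre-subsidy: 716/3 - (2/15)q = 172/13 + (2/13)q gives q* = 785 and p* = 134.
With the subsidy, sellers receive ps = pb + 70 for each unit, where pb is the price buyers pay.
On the curves, pb = 716/3 - (2/15)q and ps = 172/13 + (2/13)q; the wedge ps − pb = 70 gives 172/13 + (2/13)q − (716/3 - (2/15)q) = 70, so q' = 1028.75.
Then pb = 716/3 − (2/15)·1028.75 = 101.5 and ps = 172/13 + (2/13)·1028.75 = 171.5.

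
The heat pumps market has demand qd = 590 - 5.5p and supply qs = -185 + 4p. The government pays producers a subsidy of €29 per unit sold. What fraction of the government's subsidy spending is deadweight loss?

DWL / government spending = 638/3961

Pre-subsidy: 590 - 5.5p = -185 + 4p gives p* = 1550/19, q* = 2685/19.
With the subsidy, sellers receive ps = pb + 29 for each unit, where pb is the price buyers pay.
Supply in terms of pb becomes qs = -185 + 4(pb + 29) = -69 + 4pb. Setting this equal to demand: 590 - 5.5pb = -69 + 4pb, so pb = 1318/19.
Sellers receive ps = 1318/19 + 29 = 1869/19; q' = 590 − 5.5·(1318/19) = 3961/19.
ΔCS = ½(2685/19 + 3961/19)(1550/19 − 1318/19) = 770936/361; ΔPS = ½(2685/19 + 3961/19)(1869/19 − 1550/19) = 1060037/361.
Government spending = 29 × 3961/19 = 114869/19.
DWL = ½ × 29 × (3961/19 − 2685/19) = 18502/19; fraction = (18502/19) / (114869/19) = 638/3961.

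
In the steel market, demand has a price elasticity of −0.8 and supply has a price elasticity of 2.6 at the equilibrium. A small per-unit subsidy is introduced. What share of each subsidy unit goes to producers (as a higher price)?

For a small subsidy around the equilibrium, the benefit split depends on the relative slopes, which at a point are proportional to the elasticities.
Buyer share = εs/(εs + |εd|) = 2.6/(2.6 + 0.8) = 13/17; seller share = |εd|/(εs + |εd|) = 4/17.
So producers capture 4/17 of the subsidy.

Producer share = 4/17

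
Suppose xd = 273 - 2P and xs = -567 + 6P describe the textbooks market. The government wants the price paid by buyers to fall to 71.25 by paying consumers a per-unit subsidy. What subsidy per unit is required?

Required subsidy s = 45 per unit

At a buyer price of 71.25, quantity demanded is 273 − 2·71.25 = 130.5.
Sellers supply 130.5 only when they receive Ps with -567 + 6·Ps = 130.5, i.e. Ps = 116.25.
s = Ps − Pb = 116.25 − 71.25 = 45.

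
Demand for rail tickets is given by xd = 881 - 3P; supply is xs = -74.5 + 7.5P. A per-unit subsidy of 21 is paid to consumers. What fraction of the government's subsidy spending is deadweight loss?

Pre-subsidy: 881 - 3P = -74.5 + 7.5P gives P* = 91, x* = 608.
With the rebate, buyers effectively pay Pb = Ps − 21, where Ps is the price sellers receive.
Demand in terms of Ps becomes xd = 881 − 3(Ps − 21) = 944 - 3Ps. Setting this equal to supply: 944 - 3Ps = -74.5 + 7.5Ps, so Ps = 97.
Buyers pay Pb = 97 − 21 = 76; x' = -74.5 + 7.5·97 = 653.
ΔCS = ½(608 + 653)(91 − 76) = 9457.5; ΔPS = ½(608 + 653)(97 − 91) = 3783.
Government spending = 21 × 653 = 13713.
DWL = ½ × 21 × (653 − 608) = 472.5; fraction = 472.5 / 13713 = 45/1306.

DWL / government spending = 45/1306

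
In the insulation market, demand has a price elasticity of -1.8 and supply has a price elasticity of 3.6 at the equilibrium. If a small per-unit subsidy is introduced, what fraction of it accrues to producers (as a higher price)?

Producer share = 1/3

For a small subsidy around the equilibrium, the benefit split depends on the relative slopes, which at a point are proportional to the elasticities.
Buyer share = εs/(εs + |εd|) = 3.6/(3.6 + 1.8) = 2/3; seller share = |εd|/(εs + |εd|) = 1/3.
So producers capture 1/3 of the subsidy.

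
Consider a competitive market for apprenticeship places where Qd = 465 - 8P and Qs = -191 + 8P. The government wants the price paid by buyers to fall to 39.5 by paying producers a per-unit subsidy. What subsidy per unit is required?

Required subsidy s = 3 per unit

At a buyer price of 39.5, quantity demanded is 465 − 8·39.5 = 149.
Sellers supply 149 only when they receive Ps with -191 + 8·Ps = 149, i.e. Ps = 42.5.
s = Ps − Pb = 42.5 − 39.5 = 3.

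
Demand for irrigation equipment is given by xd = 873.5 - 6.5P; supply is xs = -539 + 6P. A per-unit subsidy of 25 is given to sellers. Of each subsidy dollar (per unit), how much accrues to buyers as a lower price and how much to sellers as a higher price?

Buyers gain 12 per unit; sellers gain 13 per unit

Pre-subsidy: 873.5 - 6.5P = -539 + 6P gives P* = 113, x* = 139.
With the subsidy, sellers receive Ps = Pb + 25 for each unit, where Pb is the price buyers pay.
Supply in terms of Pb becomes xs = -539 + 6(Pb + 25) = -389 + 6Pb. Setting this equal to demand: 873.5 - 6.5Pb = -389 + 6Pb, so Pb = 101.
Sellers receive Ps = 101 + 25 = 126; x' = 873.5 − 6.5·101 = 217.
Buyers' price falls by P* − Pb = 113 − 101 = 12; sellers' price rises by Ps − P* = 126 − 113 = 13.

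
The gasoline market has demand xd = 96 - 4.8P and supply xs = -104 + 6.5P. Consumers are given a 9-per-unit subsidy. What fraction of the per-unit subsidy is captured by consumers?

Consumer share = 65/113

Pre-subsidy: 96 - 4.8P = -104 + 6.5P gives P* = 2000/113, x* = 1248/113.
With the rebate, buyers effectively pay Pb = Ps − 9, where Ps is the price sellers receive.
Demand in terms of Ps becomes xd = 96 − 4.8(Ps − 9) = 139.2 - 4.8Ps. Setting this equal to supply: 139.2 - 4.8Ps = -104 + 6.5Ps, so Ps = 2432/113.
Buyers pay Pb = 2432/113 − 9 = 1415/113; x' = -104 + 6.5·(2432/113) = 4056/113.
Buyers' price falls by P* − Pb = 2000/113 − 1415/113 = 585/113; sellers' price rises by Ps − P* = 2432/113 − 2000/113 = 432/113.
So consumers capture (585/113)/9 = 65/113 of each unit of subsidy.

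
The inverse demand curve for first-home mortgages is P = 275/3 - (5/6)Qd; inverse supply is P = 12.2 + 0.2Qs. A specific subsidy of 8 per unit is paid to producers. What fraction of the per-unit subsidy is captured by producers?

Pre-subsidy: 275/3 - (5/6)Q = 12.2 + 0.2Q gives Q* = 2384/31 and P* = 855/31.
With the subsidy, sellers receive Ps = Pb + 8 for each unit, where Pb is the price buyers pay.
On the curves, Pb = 275/3 - (5/6)Q and Ps = 12.2 + 0.2Q; the wedge Ps − Pb = 8 gives 12.2 + 0.2Q − (275/3 - (5/6)Q) = 8, so Q' = 2624/31.
Then Pb = 275/3 − (5/6)·(2624/31) = 655/31 and Ps = 12.2 + 0.2·(2624/31) = 903/31.
Buyers' price falls by P* − Pb = 855/31 − 655/31 = 200/31; sellers' price rises by Ps − P* = 903/31 − 855/31 = 48/31.
So producers capture (48/31)/8 = 6/31 of each unit of subsidy.

Producer share = 6/31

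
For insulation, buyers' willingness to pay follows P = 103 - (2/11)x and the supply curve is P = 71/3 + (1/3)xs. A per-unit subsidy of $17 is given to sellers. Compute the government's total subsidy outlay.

Pre-subsidy: 103 - (2/11)x = 71/3 + (1/3)x gives x* = 154 and P* = 75.
With the subsidy, sellers receive Ps = Pb + 17 for each unit, where Pb is the price buyers pay.
On the curves, Pb = 103 - (2/11)x and Ps = 71/3 + (1/3)x; the wedge Ps − Pb = 17 gives 71/3 + (1/3)x − (103 - (2/11)x) = 17, so x' = 187.
Then Pb = 103 − (2/11)·187 = 69 and Ps = 71/3 + (1/3)·187 = 86.
Government outlay = subsidy × quantity = 17 × 187 = 3179.

Government cost = $3179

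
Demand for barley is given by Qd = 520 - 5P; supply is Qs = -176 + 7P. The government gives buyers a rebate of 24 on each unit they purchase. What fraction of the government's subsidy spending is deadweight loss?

Pre-subsidy: 520 - 5P = -176 + 7P gives P* = 58, Q* = 230.
With the rebate, buyers effectively pay Pb = Ps − 24, where Ps is the price sellers receive.
Demand in terms of Ps becomes Qd = 520 − 5(Ps − 24) = 640 - 5Ps. Setting this equal to supply: 640 - 5Ps = -176 + 7Ps, so Ps = 68.
Buyers pay Pb = 68 − 24 = 44; Q' = -176 + 7·68 = 300.
ΔCS = ½(230 + 300)(58 − 44) = 3710; ΔPS = ½(230 + 300)(68 − 58) = 2650.
Government spending = 24 × 300 = 7200.
DWL = ½ × 24 × (300 − 230) = 840; fraction = 840 / 7200 = 7/60.

DWL / government spending = 7/60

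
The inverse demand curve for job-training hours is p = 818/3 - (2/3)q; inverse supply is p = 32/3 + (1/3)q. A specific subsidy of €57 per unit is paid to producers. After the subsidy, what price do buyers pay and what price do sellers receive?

Buyers pay €60; sellers receive €117

Pre-subsidy: 818/3 - (2/3)q = 32/3 + (1/3)q gives q* = 262 and p* = 98.
With the subsidy, sellers receive ps = pb + 57 for each unit, where pb is the price buyers pay.
On the curves, pb = 818/3 - (2/3)q and ps = 32/3 + (1/3)q; the wedge ps − pb = 57 gives 32/3 + (1/3)q − (818/3 - (2/3)q) = 57, so q' = 319.
Then pb = 818/3 − (2/3)·319 = 60 and ps = 32/3 + (1/3)·319 = 117.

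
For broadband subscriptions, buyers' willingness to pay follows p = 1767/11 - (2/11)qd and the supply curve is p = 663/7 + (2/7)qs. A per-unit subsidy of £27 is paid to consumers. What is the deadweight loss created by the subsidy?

Pre-subsidy: 1767/11 - (2/11)q = 663/7 + (2/7)q gives q* = 141 and p* = 135.
With the rebate, buyers effectively pay pb = ps − 27, where ps is the price sellers receive.
On the curves, pb = 1767/11 - (2/11)q and ps = 663/7 + (2/7)q; the wedge ps − pb = 27 gives 663/7 + (2/7)q − (1767/11 - (2/11)q) = 27, so q' = 198.75.
Then pb = 1767/11 − (2/11)·198.75 = 124.5 and ps = 663/7 + (2/7)·198.75 = 151.5.
The subsidy expands output by 198.75 − 141 = 57.75 past the efficient level; on those units the gap between marginal cost and willingness to pay runs from 0 up to 27.
DWL = ½ × 27 × 57.75 = 779.625.

Deadweight loss = £779.625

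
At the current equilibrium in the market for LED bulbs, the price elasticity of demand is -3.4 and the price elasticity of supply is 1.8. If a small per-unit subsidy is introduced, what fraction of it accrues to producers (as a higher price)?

Producer share = 17/26

For a small subsidy around the equilibrium, the benefit split depends on the relative slopes, which at a point are proportional to the elasticities.
Buyer share = εs/(εs + |εd|) = 1.8/(1.8 + 3.4) = 9/26; seller share = |εd|/(εs + |εd|) = 17/26.
So producers capture 17/26 of the subsidy.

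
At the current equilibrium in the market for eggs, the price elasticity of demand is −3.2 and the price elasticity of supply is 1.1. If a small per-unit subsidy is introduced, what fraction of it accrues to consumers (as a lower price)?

For a small subsidy around the equilibrium, the benefit split depends on the relative slopes, which at a point are proportional to the elasticities.
Buyer share = εs/(εs + |εd|) = 1.1/(1.1 + 3.2) = 11/43; seller share = |εd|/(εs + |εd|) = 32/43.

Consumer share = 11/43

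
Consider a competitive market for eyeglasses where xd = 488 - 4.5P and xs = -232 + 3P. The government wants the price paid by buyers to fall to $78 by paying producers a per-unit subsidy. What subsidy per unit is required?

Required subsidy s = $45 per unit

At a buyer price of 78, quantity demanded is 488 − 4.5·78 = 137.
Sellers supply 137 only when they receive Ps with -232 + 3·Ps = 137, i.e. Ps = 123.
s = Ps − Pb = 123 − 78 = 45.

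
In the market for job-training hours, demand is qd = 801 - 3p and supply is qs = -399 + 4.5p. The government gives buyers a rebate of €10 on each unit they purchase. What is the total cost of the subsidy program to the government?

Government cost = €3390

Pre-subsidy: 801 - 3p = -399 + 4.5p gives p* = 160, q* = 321.
With the rebate, buyers effectively pay pb = ps − 10, where ps is the price sellers receive.
Demand in terms of ps becomes qd = 801 − 3(ps − 10) = 831 - 3ps. Setting this equal to supply: 831 - 3ps = -399 + 4.5ps, so ps = 164.
Buyers pay pb = 164 − 10 = 154; q' = -399 + 4.5·164 = 339.
Government outlay = subsidy × quantity = 10 × 339 = 3390.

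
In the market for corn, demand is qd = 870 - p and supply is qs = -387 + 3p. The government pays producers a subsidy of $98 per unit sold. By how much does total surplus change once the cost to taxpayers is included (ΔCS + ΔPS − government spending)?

Pre-subsidy: 870 - p = -387 + 3p gives p* = 314.25, q* = 555.75.
With the subsidy, sellers receive ps = pb + 98 for each unit, where pb is the price buyers pay.
Supply in terms of pb becomes qs = -387 + 3(pb + 98) = -93 + 3pb. Setting this equal to demand: 870 - pb = -93 + 3pb, so pb = 240.75.
Sellers receive ps = 240.75 + 98 = 338.75; q' = 870 − 1·240.75 = 629.25.
ΔCS = ½(555.75 + 629.25)(314.25 − 240.75) = 43548.75; ΔPS = ½(555.75 + 629.25)(338.75 − 314.25) = 14516.25.
Government spending = 98 × 629.25 = 61666.5.
Net change = 43548.75 + 14516.25 − 61666.5 = -3601.5. The loss equals the DWL triangle ½·98·73.5.

Net change in total surplus = -$3601.5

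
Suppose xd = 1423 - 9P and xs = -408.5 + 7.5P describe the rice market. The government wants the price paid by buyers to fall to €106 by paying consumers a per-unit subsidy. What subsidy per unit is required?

Required subsidy s = €11 per unit

At a buyer price of 106, quantity demanded is 1423 − 9·106 = 469.
Sellers supply 469 only when they receive Ps with -408.5 + 7.5·Ps = 469, i.e. Ps = 117.
s = Ps − Pb = 117 − 106 = 11.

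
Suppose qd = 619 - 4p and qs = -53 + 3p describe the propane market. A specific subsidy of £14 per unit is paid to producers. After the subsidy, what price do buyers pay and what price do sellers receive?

Pre-subsidy: 619 - 4p = -53 + 3p gives p* = 96, q* = 235.
With the subsidy, sellers receive ps = pb + 14 for each unit, where pb is the price buyers pay.
Supply in terms of pb becomes qs = -53 + 3(pb + 14) = -11 + 3pb. Setting this equal to demand: 619 - 4pb = -11 + 3pb, so pb = 90.
Sellers receive ps = 90 + 14 = 104; q' = 619 − 4·90 = 259.

Buyers pay £90; sellers receive £104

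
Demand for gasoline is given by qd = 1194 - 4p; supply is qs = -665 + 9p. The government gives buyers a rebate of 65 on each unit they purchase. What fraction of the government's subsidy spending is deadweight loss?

Pre-subsidy: 1194 - 4p = -665 + 9p gives p* = 143, q* = 622.
With the rebate, buyers effectively pay pb = ps − 65, where ps is the price sellers receive.
Demand in terms of ps becomes qd = 1194 − 4(ps − 65) = 1454 - 4ps. Setting this equal to supply: 1454 - 4ps = -665 + 9ps, so ps = 163.
Buyers pay pb = 163 − 65 = 98; q' = -665 + 9·163 = 802.
ΔCS = ½(622 + 802)(143 − 98) = 32040; ΔPS = ½(622 + 802)(163 − 143) = 14240.
Government spending = 65 × 802 = 52130.
DWL = ½ × 65 × (802 − 622) = 5850; fraction = 5850 / 52130 = 45/401.

DWL / government spending = 45/401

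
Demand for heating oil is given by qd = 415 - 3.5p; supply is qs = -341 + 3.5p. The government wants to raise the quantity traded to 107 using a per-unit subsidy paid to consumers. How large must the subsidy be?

Required subsidy s = 40 per unit

At q = 107, invert demand for the buyer price: pb = (415 − 107)/3.5 = 88; invert supply for the seller price: ps = (107 − (-341))/3.5 = 128.
The subsidy must fill the gap: s = ps − pb = 128 − 88 = 40.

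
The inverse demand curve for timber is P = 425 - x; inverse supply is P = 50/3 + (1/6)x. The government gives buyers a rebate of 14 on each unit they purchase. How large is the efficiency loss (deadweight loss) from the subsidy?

Deadweight loss = 84

Pre-subsidy: 425 - x = 50/3 + (1/6)x gives x* = 350 and P* = 75.
With the rebate, buyers effectively pay Pb = Ps − 14, where Ps is the price sellers receive.
On the curves, Pb = 425 - x and Ps = 50/3 + (1/6)x; the wedge Ps − Pb = 14 gives 50/3 + (1/6)x − (425 - x) = 14, so x' = 362.
Then Pb = 425 − 1·362 = 63 and Ps = 50/3 + (1/6)·362 = 77.
The subsidy expands output by 362 − 350 = 12 past the efficient level; on those units the gap between marginal cost and willingness to pay runs from 0 up to 14.
DWL = ½ × 14 × 12 = 84.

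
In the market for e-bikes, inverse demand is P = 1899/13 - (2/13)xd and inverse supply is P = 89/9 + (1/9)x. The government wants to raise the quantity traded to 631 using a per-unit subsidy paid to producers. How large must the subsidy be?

Required subsidy s = 31 per unit

At x = 631, from the demand curve buyers pay Pb = 1899/13 − (2/13)·631 = 49; from the supply curve sellers need Ps = 89/9 + (1/9)·631 = 80.
The subsidy must fill the gap: s = Ps − Pb = 80 − 49 = 31.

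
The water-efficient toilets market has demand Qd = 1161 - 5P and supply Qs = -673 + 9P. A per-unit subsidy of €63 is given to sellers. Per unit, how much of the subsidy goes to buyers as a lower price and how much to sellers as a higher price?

Pre-subsidy: 1161 - 5P = -673 + 9P gives P* = 131, Q* = 506.
With the subsidy, sellers receive Ps = Pb + 63 for each unit, where Pb is the price buyers pay.
Supply in terms of Pb becomes Qs = -673 + 9(Pb + 63) = -106 + 9Pb. Setting this equal to demand: 1161 - 5Pb = -106 + 9Pb, so Pb = 90.5.
Sellers receive Ps = 90.5 + 63 = 153.5; Q' = 1161 − 5·90.5 = 708.5.
Buyers' price falls by P* − Pb = 131 − 90.5 = 40.5; sellers' price rises by Ps − P* = 153.5 − 131 = 22.5.

Buyers gain €40.5 per unit; sellers gain €22.5 per unit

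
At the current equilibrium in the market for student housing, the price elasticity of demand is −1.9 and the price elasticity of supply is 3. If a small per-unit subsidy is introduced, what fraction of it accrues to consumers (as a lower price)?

Consumer share = 30/49

For a small subsidy around the equilibrium, the benefit split depends on the relative slopes, which at a point are proportional to the elasticities.
Buyer share = εs/(εs + |εd|) = 3/(3 + 1.9) = 30/49; seller share = |εd|/(εs + |εd|) = 19/49.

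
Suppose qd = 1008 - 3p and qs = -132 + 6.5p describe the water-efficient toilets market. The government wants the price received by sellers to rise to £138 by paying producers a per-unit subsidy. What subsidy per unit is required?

Required subsidy s = £57 per unit

At a seller price of 138, quantity supplied is -132 + 6.5·138 = 765.
Buyers absorb 765 only when they pay pb with 1008 − 3·pb = 765, i.e. pb = 81.
s = ps − pb = 138 − 81 = 57.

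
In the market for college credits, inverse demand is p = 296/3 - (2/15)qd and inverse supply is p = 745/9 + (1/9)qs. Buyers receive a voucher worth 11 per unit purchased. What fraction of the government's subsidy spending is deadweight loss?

DWL / government spending = 9/44

Pre-subsidy: 296/3 - (2/15)q = 745/9 + (1/9)q gives q* = 65 and p* = 90.
With the rebate, buyers effectively pay pb = ps − 11, where ps is the price sellers receive.
On the curves, pb = 296/3 - (2/15)q and ps = 745/9 + (1/9)q; the wedge ps − pb = 11 gives 745/9 + (1/9)q − (296/3 - (2/15)q) = 11, so q' = 110.
Then pb = 296/3 − (2/15)·110 = 84 and ps = 745/9 + (1/9)·110 = 95.
ΔCS = ½(65 + 110)(90 − 84) = 525; ΔPS = ½(65 + 110)(95 − 90) = 437.5.
Government spending = 11 × 110 = 1210.
DWL = ½ × 11 × (110 − 65) = 247.5; fraction = 247.5 / 1210 = 9/44.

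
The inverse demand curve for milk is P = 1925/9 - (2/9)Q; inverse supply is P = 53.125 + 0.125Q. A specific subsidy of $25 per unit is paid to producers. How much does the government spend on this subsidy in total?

Government cost = $13375

Pre-subsidy: 1925/9 - (2/9)Q = 53.125 + 0.125Q gives Q* = 463 and P* = 111.
With the subsidy, sellers receive Ps = Pb + 25 for each unit, where Pb is the price buyers pay.
On the curves, Pb = 1925/9 - (2/9)Q and Ps = 53.125 + 0.125Q; the wedge Ps − Pb = 25 gives 53.125 + 0.125Q − (1925/9 - (2/9)Q) = 25, so Q' = 535.
Then Pb = 1925/9 − (2/9)·535 = 95 and Ps = 53.125 + 0.125·535 = 120.
Government outlay = subsidy × quantity = 25 × 535 = 13375.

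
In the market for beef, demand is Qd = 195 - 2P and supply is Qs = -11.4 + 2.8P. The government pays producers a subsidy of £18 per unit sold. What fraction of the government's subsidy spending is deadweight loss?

DWL / government spending = 21/260

Pre-subsidy: 195 - 2P = -11.4 + 2.8P gives P* = 43, Q* = 109.
With the subsidy, sellers receive Ps = Pb + 18 for each unit, where Pb is the price buyers pay.
Supply in terms of Pb becomes Qs = -11.4 + 2.8(Pb + 18) = 39 + 2.8Pb. Setting this equal to demand: 195 - 2Pb = 39 + 2.8Pb, so Pb = 32.5.
Sellers receive Ps = 32.5 + 18 = 50.5; Q' = 195 − 2·32.5 = 130.
ΔCS = ½(109 + 130)(43 − 32.5) = 1254.75; ΔPS = ½(109 + 130)(50.5 − 43) = 896.25.
Government spending = 18 × 130 = 2340.
DWL = ½ × 18 × (130 − 109) = 189; fraction = 189 / 2340 = 21/260.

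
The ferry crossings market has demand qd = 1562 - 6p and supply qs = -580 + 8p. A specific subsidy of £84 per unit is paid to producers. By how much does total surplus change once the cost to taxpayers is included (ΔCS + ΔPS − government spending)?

Pre-subsidy: 1562 - 6p = -580 + 8p gives p* = 153, q* = 644.
With the subsidy, sellers receive ps = pb + 84 for each unit, where pb is the price buyers pay.
Supply in terms of pb becomes qs = -580 + 8(pb + 84) = 92 + 8pb. Setting this equal to demand: 1562 - 6pb = 92 + 8pb, so pb = 105.
Sellers receive ps = 105 + 84 = 189; q' = 1562 − 6·105 = 932.
ΔCS = ½(644 + 932)(153 − 105) = 37824; ΔPS = ½(644 + 932)(189 − 153) = 28368.
Government spending = 84 × 932 = 78288.
Net change = 37824 + 28368 − 78288 = -12096. The loss equals the DWL triangle ½·84·288.

Net change in total surplus = -£12096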